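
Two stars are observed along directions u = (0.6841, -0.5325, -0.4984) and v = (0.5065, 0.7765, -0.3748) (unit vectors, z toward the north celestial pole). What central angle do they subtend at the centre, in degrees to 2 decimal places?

83.12°

u·v = 0.1198; |u| = 1.0000, |v| = 1.0000.
cos θ = (u·v)/(|u||v|) = 0.1198, so θ = 83.12°.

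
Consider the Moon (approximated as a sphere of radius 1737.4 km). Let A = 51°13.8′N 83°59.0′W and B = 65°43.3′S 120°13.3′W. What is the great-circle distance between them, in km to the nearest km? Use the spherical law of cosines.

3645 km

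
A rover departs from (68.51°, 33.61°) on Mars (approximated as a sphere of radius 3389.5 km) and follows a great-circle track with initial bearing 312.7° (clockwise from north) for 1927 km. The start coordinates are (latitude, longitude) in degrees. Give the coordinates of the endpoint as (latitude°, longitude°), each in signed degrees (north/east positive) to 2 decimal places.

66.62°, -60.87°

Angular distance δ = d/R = 1927/3389.5 = 0.56852 rad; initial bearing θ = 5.4576 rad.
sin φ₂ = sin φ₁ cos δ + cos φ₁ sin δ cos θ = (0.9305)(0.8427) + (0.3663)(0.5384)(0.6782) = 0.9179, so φ₂ = 66.62°.
Δλ = atan2(sin θ sin δ cos φ₁, cos δ − sin φ₁ sin φ₂) = atan2(-0.1449, -0.0114) = -94.482°.
λ₂ = 33.610° − 94.482° = -60.87°.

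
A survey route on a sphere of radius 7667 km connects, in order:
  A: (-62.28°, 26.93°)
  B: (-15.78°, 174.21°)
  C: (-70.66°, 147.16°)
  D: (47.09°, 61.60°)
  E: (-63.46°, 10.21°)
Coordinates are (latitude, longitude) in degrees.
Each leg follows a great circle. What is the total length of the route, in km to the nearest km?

54219 km

Leg A→B: central angle 1.7071 rad, distance 13088.2 km.
Leg B→C: central angle 0.9998 rad, distance 7665.8 km.
Leg C→D: central angle 2.3099 rad, distance 17710.1 km.
Leg D→E: central angle 2.0549 rad, distance 15754.8 km.
Total: 13088.2 + 7665.8 + 17710.1 + 15754.8 ≈ 54219 km.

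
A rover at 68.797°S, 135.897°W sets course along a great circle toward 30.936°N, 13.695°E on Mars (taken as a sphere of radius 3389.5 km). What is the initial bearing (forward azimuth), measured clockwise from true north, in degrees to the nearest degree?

With φ₁ = -1.2007, φ₂ = 0.5399, Δλ = 2.6109 rad, the forward-azimuth formula gives
θ = atan2( sin Δλ cos φ₂ , cos φ₁ sin φ₂ − sin φ₁ cos φ₂ cos Δλ ) = atan2(0.4341, -0.5037) = 139.24°.
So the initial bearing is 139°.

139°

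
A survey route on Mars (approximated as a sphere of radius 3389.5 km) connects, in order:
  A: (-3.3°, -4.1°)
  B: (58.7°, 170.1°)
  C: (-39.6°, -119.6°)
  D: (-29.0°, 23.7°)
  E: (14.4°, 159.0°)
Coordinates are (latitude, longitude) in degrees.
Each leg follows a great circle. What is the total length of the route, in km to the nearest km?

Leg A→B: central angle 2.1715 rad, distance 7360.2 km.
Leg B→C: central angle 1.9929 rad, distance 6755.1 km.
Leg C→D: central angle 1.8042 rad, distance 6115.3 km.
Leg D→E: central angle 2.3785 rad, distance 8062.0 km.
Total: 7360.2 + 6755.1 + 6115.3 + 8062.0 ≈ 28293 km.

28293 km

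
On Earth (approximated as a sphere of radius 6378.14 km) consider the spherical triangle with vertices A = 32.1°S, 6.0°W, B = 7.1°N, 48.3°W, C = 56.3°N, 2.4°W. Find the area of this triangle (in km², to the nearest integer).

Side lengths (central angles): a = 1.0633, b = 1.5438, c = 0.9811 rad; semiperimeter s = 1.7941.
By l'Huilier's theorem, tan(E/4) = √[tan(s/2) tan((s−a)/2) tan((s−b)/2) tan((s−c)/2)], giving spherical excess E = 0.6389 rad.
Area = E·R² = 0.6389 × (6378.14)² ≈ 25992201 km².

25992201 km²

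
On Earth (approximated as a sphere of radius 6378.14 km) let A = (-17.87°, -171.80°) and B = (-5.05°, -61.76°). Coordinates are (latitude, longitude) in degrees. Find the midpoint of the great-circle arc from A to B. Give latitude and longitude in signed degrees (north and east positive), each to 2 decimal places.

The central angle between A and B is δ = 1.8733 rad.
With f = 0.5, the slerp weights are sin((1−f)δ)/sin δ = 0.8439 and sin(fδ)/sin δ = 0.8439.
Weighted sum of the unit vectors: (0.8439)·(-0.9420,-0.1357,-0.3069) + (0.8439)·(0.4713,-0.8776,-0.0880) = (-0.3972, -0.8551, -0.3332).
Converting back: φ = atan2(z, √(x²+y²)) = -19.46°, λ = atan2(y, x) = -114.92°.

-19.46°, -114.92°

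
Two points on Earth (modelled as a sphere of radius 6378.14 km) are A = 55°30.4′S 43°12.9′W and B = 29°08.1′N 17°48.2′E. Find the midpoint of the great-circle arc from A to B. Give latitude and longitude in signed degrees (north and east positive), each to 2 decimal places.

Central angle δ = 1.7331 rad. Interpolating on the sphere with fraction f = 0.5:
P = [sin((1−f)δ)·A + sin(fδ)·B] / sin δ = 0.7723·A + 0.7723·B in Cartesian coordinates,
giving P = (0.9610, -0.0932, -0.2605), i.e. latitude -15.10°, longitude -5.54°.

-15.10°, -5.54°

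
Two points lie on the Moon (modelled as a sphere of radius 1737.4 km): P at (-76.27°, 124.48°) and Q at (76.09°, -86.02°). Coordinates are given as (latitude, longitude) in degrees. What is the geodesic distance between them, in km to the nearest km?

5240 km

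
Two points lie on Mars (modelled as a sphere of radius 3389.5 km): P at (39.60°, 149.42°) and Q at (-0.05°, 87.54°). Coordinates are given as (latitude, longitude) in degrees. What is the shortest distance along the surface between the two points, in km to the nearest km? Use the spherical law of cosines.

Let φ₁ = 0.6912 rad, φ₂ = -0.0009 rad, and Δλ = -1.0800 rad.
cos c = sin φ₁ sin φ₂ + cos φ₁ cos φ₂ cos Δλ = (0.6374)(-0.0009) + (0.7705)(1.0000)(0.4713) = 0.36260,
so c = arccos(0.36260) = 1.19974 rad.
Distance = R·c = 3389.5 × 1.1997 ≈ 4067 km.

4067 km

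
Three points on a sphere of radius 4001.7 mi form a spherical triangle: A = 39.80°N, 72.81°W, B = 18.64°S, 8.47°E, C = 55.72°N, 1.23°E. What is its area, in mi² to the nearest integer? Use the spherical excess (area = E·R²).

Side lengths (central angles): a = 1.3022, b = 0.8660, c = 1.6652 rad; semiperimeter s = 1.9167.
By l'Huilier's theorem, tan(E/4) = √[tan(s/2) tan((s−a)/2) tan((s−b)/2) tan((s−c)/2)], giving spherical excess E = 0.7198 rad.
Area = E·R² = 0.7198 × (4001.7)² ≈ 11526976 mi².

11526976 mi²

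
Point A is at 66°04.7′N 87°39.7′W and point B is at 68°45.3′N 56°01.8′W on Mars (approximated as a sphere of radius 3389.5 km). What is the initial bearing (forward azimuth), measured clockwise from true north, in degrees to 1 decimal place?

63.2°

With φ₁ = 1.1533, φ₂ = 1.2000, Δλ = 0.5521 rad, the forward-azimuth formula gives
θ = atan2( sin Δλ cos φ₂ , cos φ₁ sin φ₂ − sin φ₁ cos φ₂ cos Δλ ) = atan2(0.1900, 0.0959) = 63.22°.
So the initial bearing is 63.2°.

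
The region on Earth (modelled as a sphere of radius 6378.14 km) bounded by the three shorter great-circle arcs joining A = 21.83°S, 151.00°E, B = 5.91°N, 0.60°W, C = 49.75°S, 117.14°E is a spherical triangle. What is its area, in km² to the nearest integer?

Side lengths (central angles): a = 1.9581, b = 0.6731, c = 2.5878 rad; semiperimeter s = 2.6095.
By l'Huilier's theorem, tan(E/4) = √[tan(s/2) tan((s−a)/2) tan((s−b)/2) tan((s−c)/2)], giving spherical excess E = 0.5563 rad.
Area = E·R² = 0.5563 × (6378.14)² ≈ 22629296 km².

22629296 km²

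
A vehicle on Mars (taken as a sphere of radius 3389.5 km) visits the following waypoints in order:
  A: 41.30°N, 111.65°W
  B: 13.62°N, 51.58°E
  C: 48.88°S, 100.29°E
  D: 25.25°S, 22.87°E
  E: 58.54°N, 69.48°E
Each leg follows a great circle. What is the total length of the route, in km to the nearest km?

Leg A→B: central angle 2.1456 rad, distance 7272.5 km.
Leg B→C: central angle 1.3239 rad, distance 4487.5 km.
Leg C→D: central angle 1.1030 rad, distance 3738.7 km.
Leg D→E: central angle 1.6104 rad, distance 5458.5 km.
Total: 7272.5 + 4487.5 + 3738.7 + 5458.5 ≈ 20957 km.

20957 km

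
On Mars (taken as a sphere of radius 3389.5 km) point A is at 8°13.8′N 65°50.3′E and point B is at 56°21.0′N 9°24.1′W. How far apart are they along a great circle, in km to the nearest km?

4437 km

In radians: φ₁ = 0.1436, φ₂ = 0.9835, Δλ = -75.240° = -1.3132 rad.
cos c = sin φ₁ sin φ₂ + cos φ₁ cos φ₂ cos Δλ = (0.1431)(0.8324) + (0.9897)(0.5541)(0.2548) = 0.25888,
so c = arccos(0.25888) = 1.30893 rad.
Distance = R·c = 3389.5 × 1.3089 ≈ 4437 km.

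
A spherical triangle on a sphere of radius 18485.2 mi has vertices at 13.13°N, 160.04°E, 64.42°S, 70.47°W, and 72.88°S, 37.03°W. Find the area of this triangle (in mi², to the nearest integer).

Side lengths (central angles): a = 0.2533, b = 2.0842, c = 2.0627 rad; semiperimeter s = 2.2001.
By l'Huilier's theorem, tan(E/4) = √[tan(s/2) tan((s−a)/2) tan((s−b)/2) tan((s−c)/2)], giving spherical excess E = 0.4280 rad.
Area = E·R² = 0.4280 × (18485.2)² ≈ 146232094 mi².

146232094 mi²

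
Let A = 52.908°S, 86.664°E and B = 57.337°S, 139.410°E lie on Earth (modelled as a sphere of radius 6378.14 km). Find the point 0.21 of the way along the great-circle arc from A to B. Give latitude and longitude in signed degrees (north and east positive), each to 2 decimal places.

-55.65°, 96.27°

The central angle between A and B is δ = 0.5185 rad.
With f = 0.21, the slerp weights are sin((1−f)δ)/sin δ = 0.8036 and sin(fδ)/sin δ = 0.2193.
Weighted sum of the unit vectors: (0.8036)·(0.0351,0.6021,-0.7977) + (0.2193)·(-0.4098,0.3511,-0.8419) = (-0.0617, 0.5608, -0.8256).
Converting back: φ = atan2(z, √(x²+y²)) = -55.65°, λ = atan2(y, x) = 96.27°.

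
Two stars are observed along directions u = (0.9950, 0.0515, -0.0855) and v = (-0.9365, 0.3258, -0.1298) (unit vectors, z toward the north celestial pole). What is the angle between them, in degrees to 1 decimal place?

u·v = -0.9039; |u| = 1.0000, |v| = 1.0000.
cos θ = (u·v)/(|u||v|) = -0.9039, so θ = 154.7°.

154.7°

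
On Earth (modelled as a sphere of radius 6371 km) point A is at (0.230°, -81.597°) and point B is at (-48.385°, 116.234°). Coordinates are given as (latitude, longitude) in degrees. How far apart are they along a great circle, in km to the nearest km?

14393 km

Let φ₁ = 0.0040 rad, φ₂ = -0.8445 rad, and Δλ = -2.8304 rad.
Haversine: a = sin²(Δφ/2) + cos φ₁ cos φ₂ sin²(Δλ/2) = 0.1694 + (1.0000)(0.6641)(0.9760) = 0.81761.
Central angle c = 2·arcsin(√a) = 2.25908 rad.
Distance = R·c = 6371 × 2.2591 ≈ 14393 km.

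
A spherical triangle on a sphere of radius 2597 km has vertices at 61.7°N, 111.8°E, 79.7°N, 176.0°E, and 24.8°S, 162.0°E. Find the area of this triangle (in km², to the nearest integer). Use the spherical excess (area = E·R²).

3331943 km²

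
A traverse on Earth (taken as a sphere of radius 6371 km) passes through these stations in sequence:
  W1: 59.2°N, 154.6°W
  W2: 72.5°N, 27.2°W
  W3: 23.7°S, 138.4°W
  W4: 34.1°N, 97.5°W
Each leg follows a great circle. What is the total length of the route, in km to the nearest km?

Leg W1→W2: central angle 0.7588 rad, distance 4834.1 km.
Leg W2→W3: central angle 2.0748 rad, distance 13218.4 km.
Leg W3→W4: central angle 1.2156 rad, distance 7744.7 km.
Total: 4834.1 + 13218.4 + 7744.7 ≈ 25797 km.

25797 km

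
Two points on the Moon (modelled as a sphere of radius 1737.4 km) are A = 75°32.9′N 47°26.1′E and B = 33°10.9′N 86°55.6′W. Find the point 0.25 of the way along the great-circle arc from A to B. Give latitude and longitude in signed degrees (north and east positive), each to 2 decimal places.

The central angle between A and B is δ = 1.1767 rad.
With f = 0.25, the slerp weights are sin((1−f)δ)/sin δ = 0.8365 and sin(fδ)/sin δ = 0.3140.
Weighted sum of the unit vectors: (0.8365)·(0.1688,0.1838,0.9684) + (0.3140)·(0.0449,-0.8357,0.5473) = (0.1553, -0.1087, 0.9819).
Converting back: φ = atan2(z, √(x²+y²)) = 79.07°, λ = atan2(y, x) = -34.99°.

79.07°, -34.99°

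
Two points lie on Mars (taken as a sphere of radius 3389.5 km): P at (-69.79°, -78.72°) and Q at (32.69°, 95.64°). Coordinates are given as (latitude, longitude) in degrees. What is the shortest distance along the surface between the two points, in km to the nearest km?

With latitudes φ₁ = -69.790°, φ₂ = 32.690° and longitude difference Δλ = 174.360°:
Haversine: a = sin²(Δφ/2) + cos φ₁ cos φ₂ sin²(Δλ/2) = 0.6080 + (0.3455)(0.8416)(0.9976) = 0.89809.
Central angle c = 2·arcsin(√a) = 2.49175 rad.
Distance = R·c = 3389.5 × 2.4917 ≈ 8446 km.

8446 km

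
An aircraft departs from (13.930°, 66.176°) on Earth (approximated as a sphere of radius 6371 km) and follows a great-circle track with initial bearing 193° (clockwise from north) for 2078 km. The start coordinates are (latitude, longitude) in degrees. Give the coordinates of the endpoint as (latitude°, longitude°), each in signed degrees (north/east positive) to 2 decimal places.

-4.30°, 62.03°

Angular distance δ = d/R = 2078/6371 = 0.32617 rad; initial bearing θ = 3.3685 rad.
sin φ₂ = sin φ₁ cos δ + cos φ₁ sin δ cos θ = (0.2407)(0.9473) + (0.9706)(0.3204)(-0.9744) = -0.0750, so φ₂ = -4.30°.
Δλ = atan2(sin θ sin δ cos φ₁, cos δ − sin φ₁ sin φ₂) = atan2(-0.0700, 0.9653) = -4.145°.
λ₂ = 66.176° − 4.145° = 62.03°.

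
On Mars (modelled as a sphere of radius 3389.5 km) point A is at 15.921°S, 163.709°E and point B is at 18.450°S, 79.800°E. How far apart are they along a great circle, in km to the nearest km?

4698 km

Let φ₁ = -0.2779 rad, φ₂ = -0.3220 rad, and Δλ = -1.4645 rad.
cos c = sin φ₁ sin φ₂ + cos φ₁ cos φ₂ cos Δλ = (-0.2743)(-0.3165) + (0.9616)(0.9486)(0.1061) = 0.18361,
so c = arccos(0.18361) = 1.38614 rad.
Distance = R·c = 3389.5 × 1.3861 ≈ 4698 km.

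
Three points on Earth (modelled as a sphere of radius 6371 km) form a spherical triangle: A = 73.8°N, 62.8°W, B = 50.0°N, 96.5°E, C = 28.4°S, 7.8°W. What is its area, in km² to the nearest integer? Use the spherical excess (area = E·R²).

Side lengths (central angles): a = 2.0990, b = 1.8923, c = 0.9669 rad; semiperimeter s = 2.4791.
By l'Huilier's theorem, tan(E/4) = √[tan(s/2) tan((s−a)/2) tan((s−b)/2) tan((s−c)/2)], giving spherical excess E = 1.5193 rad.
Area = E·R² = 1.5193 × (6371)² ≈ 61665997 km².

61665997 km²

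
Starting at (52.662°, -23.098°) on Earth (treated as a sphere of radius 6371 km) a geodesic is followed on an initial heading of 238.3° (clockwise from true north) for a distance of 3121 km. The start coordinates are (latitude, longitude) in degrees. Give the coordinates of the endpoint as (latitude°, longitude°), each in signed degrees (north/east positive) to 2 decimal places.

33.48°, -51.78°

Angular distance δ = d/R = 3121/6371 = 0.48988 rad; initial bearing θ = 4.1591 rad.
sin φ₂ = sin φ₁ cos δ + cos φ₁ sin δ cos θ = (0.7951)(0.8824) + (0.6065)(0.4705)(-0.5255) = 0.5516, so φ₂ = 33.48°.
Δλ = atan2(sin θ sin δ cos φ₁, cos δ − sin φ₁ sin φ₂) = atan2(-0.2428, 0.4438) = -28.682°.
λ₂ = -23.098° − 28.682° = -51.78°.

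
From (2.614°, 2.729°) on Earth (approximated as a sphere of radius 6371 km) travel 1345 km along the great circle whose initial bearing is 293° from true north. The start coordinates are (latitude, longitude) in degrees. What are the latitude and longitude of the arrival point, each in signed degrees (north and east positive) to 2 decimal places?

7.26°, -8.48°

Angular distance δ = d/R = 1345/6371 = 0.21111 rad; initial bearing θ = 5.1138 rad.
sin φ₂ = sin φ₁ cos δ + cos φ₁ sin δ cos θ = (0.0456)(0.9778) + (0.9990)(0.2095)(0.3907) = 0.1264, so φ₂ = 7.26°.
Δλ = atan2(sin θ sin δ cos φ₁, cos δ − sin φ₁ sin φ₂) = atan2(-0.1927, 0.9720) = -11.213°.
λ₂ = 2.729° − 11.213° = -8.48°.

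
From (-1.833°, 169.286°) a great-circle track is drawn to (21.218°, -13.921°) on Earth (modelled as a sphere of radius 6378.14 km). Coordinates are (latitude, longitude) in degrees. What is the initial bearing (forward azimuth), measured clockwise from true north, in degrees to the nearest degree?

9°

With φ₁ = -0.0320, φ₂ = 0.3703, Δλ = 3.0856 rad, the forward-azimuth formula gives
θ = atan2( sin Δλ cos φ₂ , cos φ₁ sin φ₂ − sin φ₁ cos φ₂ cos Δλ ) = atan2(0.0522, 0.3320) = 8.93°.
So the initial bearing is 9°.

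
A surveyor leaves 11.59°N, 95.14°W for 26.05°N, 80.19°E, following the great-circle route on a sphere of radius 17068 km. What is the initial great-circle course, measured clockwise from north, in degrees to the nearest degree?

7°

Δλ = 175.330° = 3.0601 rad.
y = sin Δλ · cos φ₂ = (0.0814)(0.8984) = 0.0731
x = cos φ₁ sin φ₂ − sin φ₁ cos φ₂ cos Δλ = (0.9796)(0.4392) − (0.2009)(0.8984)(-0.9967) = 0.6101
θ = atan2(y, x) = 6.84°, so the bearing is 7°.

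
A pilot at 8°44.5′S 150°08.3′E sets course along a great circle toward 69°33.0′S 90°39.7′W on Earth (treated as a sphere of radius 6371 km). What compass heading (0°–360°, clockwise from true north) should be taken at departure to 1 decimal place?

Δλ = 119.200° = 2.0804 rad.
y = sin Δλ · cos φ₂ = (0.8729)(0.3494) = 0.3050
x = cos φ₁ sin φ₂ − sin φ₁ cos φ₂ cos Δλ = (0.9884)(-0.9370) − (-0.1520)(0.3494)(-0.4879) = -0.9520
θ = atan2(y, x) = 162.24°, so the bearing is 162.2°.

162.2°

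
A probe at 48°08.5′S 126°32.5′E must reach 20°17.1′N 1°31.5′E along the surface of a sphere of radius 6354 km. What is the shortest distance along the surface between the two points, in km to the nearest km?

With latitudes φ₁ = -48.142°, φ₂ = 20.285° and longitude difference Δλ = -125.017°:
cos c = sin φ₁ sin φ₂ + cos φ₁ cos φ₂ cos Δλ = (-0.7448)(0.3467) + (0.6673)(0.9380)(-0.5738) = -0.61737,
so c = arccos(-0.61737) = 2.23619 rad.
Distance = R·c = 6354 × 2.2362 ≈ 14209 km.

14209 km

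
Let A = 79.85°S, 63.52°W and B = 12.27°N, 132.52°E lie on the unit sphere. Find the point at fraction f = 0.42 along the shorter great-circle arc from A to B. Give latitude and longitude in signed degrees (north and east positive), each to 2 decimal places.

Central angle δ = 1.9549 rad. Interpolating on the sphere with fraction f = 0.42:
P = [sin((1−f)δ)·A + sin(fδ)·B] / sin δ = 0.9772·A + 0.7894·B in Cartesian coordinates,
giving P = (-0.4445, 0.4144, -0.7942), i.e. latitude -52.58°, longitude 137.01°.

-52.58°, 137.01°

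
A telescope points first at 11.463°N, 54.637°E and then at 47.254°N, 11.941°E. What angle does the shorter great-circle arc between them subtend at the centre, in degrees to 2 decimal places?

In radians: φ₁ = 0.2001, φ₂ = 0.8247, Δλ = -42.696° = -0.7452 rad.
Haversine: a = sin²(Δφ/2) + cos φ₁ cos φ₂ sin²(Δλ/2) = 0.0944 + (0.9801)(0.6787)(0.1325) = 0.18258.
Central angle c = 2·arcsin(√a) = 0.88298 rad.
So the angular separation is 50.59°.

50.59°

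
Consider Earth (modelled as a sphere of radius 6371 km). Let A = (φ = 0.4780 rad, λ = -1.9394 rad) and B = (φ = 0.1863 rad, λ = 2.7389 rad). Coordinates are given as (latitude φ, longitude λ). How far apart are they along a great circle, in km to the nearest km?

9654 km

In radians: φ₁ = 0.4780, φ₂ = 0.1863, Δλ = -91.953° = -1.6049 rad.
cos c = sin φ₁ sin φ₂ + cos φ₁ cos φ₂ cos Δλ = (0.4600)(0.1852) + (0.8879)(0.9827)(-0.0341) = 0.05547,
so c = arccos(0.05547) = 1.51530 rad.
Distance = R·c = 6371 × 1.5153 ≈ 9654 km.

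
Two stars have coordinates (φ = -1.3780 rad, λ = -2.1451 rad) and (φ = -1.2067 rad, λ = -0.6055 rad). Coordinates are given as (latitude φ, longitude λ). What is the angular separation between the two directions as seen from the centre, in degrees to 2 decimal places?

23.18°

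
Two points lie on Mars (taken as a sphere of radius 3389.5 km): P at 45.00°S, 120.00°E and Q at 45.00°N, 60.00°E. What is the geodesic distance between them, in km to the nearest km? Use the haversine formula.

6181 km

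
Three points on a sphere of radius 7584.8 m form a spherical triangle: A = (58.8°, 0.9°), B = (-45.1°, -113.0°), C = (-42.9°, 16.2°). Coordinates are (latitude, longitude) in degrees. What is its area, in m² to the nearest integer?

Side lengths (central angles): a = 1.4148, b = 1.7888, c = 2.4250 rad; semiperimeter s = 2.8143.
By l'Huilier's theorem, tan(E/4) = √[tan(s/2) tan((s−a)/2) tan((s−b)/2) tan((s−c)/2)], giving spherical excess E = 2.5796 rad.
Area = E·R² = 2.5796 × (7584.8)² ≈ 148399795 m².

148399795 m²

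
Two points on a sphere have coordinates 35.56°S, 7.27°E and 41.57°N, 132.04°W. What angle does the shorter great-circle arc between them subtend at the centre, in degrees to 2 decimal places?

Let φ₁ = -0.6206 rad, φ₂ = 0.7255 rad, and Δλ = -2.4314 rad.
Haversine: a = sin²(Δφ/2) + cos φ₁ cos φ₂ sin²(Δλ/2) = 0.3886 + (0.8135)(0.7481)(0.8791) = 0.92368.
Central angle c = 2·arcsin(√a) = 2.58181 rad.
So the angular separation is 147.93°.

147.93°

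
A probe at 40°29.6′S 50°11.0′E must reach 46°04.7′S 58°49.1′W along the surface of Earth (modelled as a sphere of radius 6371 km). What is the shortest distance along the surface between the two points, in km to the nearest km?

In radians: φ₁ = -0.7067, φ₂ = -0.8042, Δλ = -109.002° = -1.9024 rad.
cos c = sin φ₁ sin φ₂ + cos φ₁ cos φ₂ cos Δλ = (-0.6494)(-0.7203) + (0.7605)(0.6937)(-0.3256) = 0.29597,
so c = arccos(0.29597) = 1.27033 rad.
Distance = R·c = 6371 × 1.2703 ≈ 8093 km.

8093 km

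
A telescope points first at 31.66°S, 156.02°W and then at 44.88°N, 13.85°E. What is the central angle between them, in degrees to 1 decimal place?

164.6°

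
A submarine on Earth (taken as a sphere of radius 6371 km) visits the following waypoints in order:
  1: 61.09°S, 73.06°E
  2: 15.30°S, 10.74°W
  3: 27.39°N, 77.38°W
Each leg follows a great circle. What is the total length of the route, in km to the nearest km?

Leg 1→2: central angle 1.2856 rad, distance 8190.5 km.
Leg 2→3: central angle 1.3508 rad, distance 8606.2 km.
Total: 8190.5 + 8606.2 ≈ 16797 km.

16797 km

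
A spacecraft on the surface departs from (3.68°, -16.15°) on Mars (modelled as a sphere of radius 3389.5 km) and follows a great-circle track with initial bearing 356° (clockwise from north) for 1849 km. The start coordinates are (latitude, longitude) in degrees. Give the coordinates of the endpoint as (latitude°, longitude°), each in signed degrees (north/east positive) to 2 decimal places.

Angular distance δ = d/R = 1849/3389.5 = 0.54551 rad; initial bearing θ = 6.2134 rad.
sin φ₂ = sin φ₁ cos δ + cos φ₁ sin δ cos θ = (0.0642)(0.8549) + (0.9979)(0.5189)(0.9976) = 0.5714, so φ₂ = 34.85°.
Δλ = atan2(sin θ sin δ cos φ₁, cos δ − sin φ₁ sin φ₂) = atan2(-0.0361, 0.8182) = -2.528°.
λ₂ = -16.150° − 2.528° = -18.68°.

34.85°, -18.68°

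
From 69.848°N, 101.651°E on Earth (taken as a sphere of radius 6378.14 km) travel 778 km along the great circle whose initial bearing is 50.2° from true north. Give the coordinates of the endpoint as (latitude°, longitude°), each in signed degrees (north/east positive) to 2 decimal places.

73.46°, 120.83°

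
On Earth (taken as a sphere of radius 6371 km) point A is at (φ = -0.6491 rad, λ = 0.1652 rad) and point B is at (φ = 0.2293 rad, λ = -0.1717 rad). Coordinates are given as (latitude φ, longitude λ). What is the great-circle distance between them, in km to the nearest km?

5949 km

In radians: φ₁ = -0.6491, φ₂ = 0.2293, Δλ = -19.303° = -0.3369 rad.
cos c = sin φ₁ sin φ₂ + cos φ₁ cos φ₂ cos Δλ = (-0.6045)(0.2273) + (0.7966)(0.9738)(0.9438) = 0.59477,
so c = arccos(0.59477) = 0.93381 rad.
Distance = R·c = 6371 × 0.9338 ≈ 5949 km.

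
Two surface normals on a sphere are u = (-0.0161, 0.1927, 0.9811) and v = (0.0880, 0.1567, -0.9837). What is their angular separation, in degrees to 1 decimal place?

159.5°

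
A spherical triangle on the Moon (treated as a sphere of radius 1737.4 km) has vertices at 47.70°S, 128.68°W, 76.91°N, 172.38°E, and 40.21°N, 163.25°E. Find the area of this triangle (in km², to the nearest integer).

Side lengths (central angles): a = 0.6442, b = 1.8604, c = 2.2676 rad; semiperimeter s = 2.3861.
By l'Huilier's theorem, tan(E/4) = √[tan(s/2) tan((s−a)/2) tan((s−b)/2) tan((s−c)/2)], giving spherical excess E = 0.8607 rad.
Area = E·R² = 0.8607 × (1737.4)² ≈ 2597973 km².

2597973 km²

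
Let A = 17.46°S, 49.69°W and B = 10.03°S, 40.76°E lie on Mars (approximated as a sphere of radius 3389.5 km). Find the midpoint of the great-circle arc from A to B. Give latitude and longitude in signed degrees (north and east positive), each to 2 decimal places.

-19.15°, -3.55°

The central angle between A and B is δ = 1.5259 rad.
With f = 0.5, the slerp weights are sin((1−f)δ)/sin δ = 0.6918 and sin(fδ)/sin δ = 0.6918.
Weighted sum of the unit vectors: (0.6918)·(0.6171,-0.7274,-0.3000) + (0.6918)·(0.7459,0.6429,-0.1742) = (0.9429, -0.0585, -0.3280).
Converting back: φ = atan2(z, √(x²+y²)) = -19.15°, λ = atan2(y, x) = -3.55°.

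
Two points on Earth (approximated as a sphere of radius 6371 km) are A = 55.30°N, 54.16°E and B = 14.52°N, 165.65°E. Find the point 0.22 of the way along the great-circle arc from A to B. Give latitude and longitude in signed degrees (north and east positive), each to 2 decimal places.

59.02°, 90.40°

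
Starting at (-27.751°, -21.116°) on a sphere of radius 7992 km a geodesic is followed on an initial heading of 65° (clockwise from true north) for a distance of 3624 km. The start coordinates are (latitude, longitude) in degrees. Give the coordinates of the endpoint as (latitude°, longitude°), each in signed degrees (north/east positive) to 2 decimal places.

-14.76°, 3.12°

Angular distance δ = d/R = 3624/7992 = 0.45345 rad; initial bearing θ = 1.1345 rad.
sin φ₂ = sin φ₁ cos δ + cos φ₁ sin δ cos θ = (-0.4656)(0.8989) + (0.8850)(0.4381)(0.4226) = -0.2547, so φ₂ = -14.76°.
Δλ = atan2(sin θ sin δ cos φ₁, cos δ − sin φ₁ sin φ₂) = atan2(0.3514, 0.7803) = 24.241°.
λ₂ = -21.116° + 24.241° = 3.12°.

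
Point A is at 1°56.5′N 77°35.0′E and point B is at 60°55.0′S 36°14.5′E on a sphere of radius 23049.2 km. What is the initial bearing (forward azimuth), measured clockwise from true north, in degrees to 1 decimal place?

With φ₁ = 0.0339, φ₂ = -1.0632, Δλ = -0.7215 rad, the forward-azimuth formula gives
θ = atan2( sin Δλ cos φ₂ , cos φ₁ sin φ₂ − sin φ₁ cos φ₂ cos Δλ ) = atan2(-0.3211, -0.8858) = -160.08°.
Adding 360° brings this into [0°, 360°): 199.9°.

199.9°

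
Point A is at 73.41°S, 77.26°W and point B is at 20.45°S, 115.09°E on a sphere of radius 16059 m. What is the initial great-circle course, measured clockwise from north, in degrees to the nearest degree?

Δλ = -167.650° = -2.9260 rad.
y = sin Δλ · cos φ₂ = (-0.2139)(0.9370) = -0.2004
x = cos φ₁ sin φ₂ − sin φ₁ cos φ₂ cos Δλ = (0.2855)(-0.3494) − (-0.9584)(0.9370)(-0.9769) = -0.9770
θ = atan2(y, x) = -168.41°; adding 360° gives 192°.

192°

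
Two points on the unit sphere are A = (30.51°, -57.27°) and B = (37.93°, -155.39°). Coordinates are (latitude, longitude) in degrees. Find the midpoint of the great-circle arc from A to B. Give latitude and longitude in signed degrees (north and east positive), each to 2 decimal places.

The central angle between A and B is δ = 1.3530 rad.
With f = 0.5, the slerp weights are sin((1−f)δ)/sin δ = 0.6412 and sin(fδ)/sin δ = 0.6412.
Weighted sum of the unit vectors: (0.6412)·(0.4658,-0.7248,0.5077) + (0.6412)·(-0.7171,-0.3285,0.6147) = (-0.1611, -0.6753, 0.7197).
Converting back: φ = atan2(z, √(x²+y²)) = 46.03°, λ = atan2(y, x) = -103.42°.

46.03°, -103.42°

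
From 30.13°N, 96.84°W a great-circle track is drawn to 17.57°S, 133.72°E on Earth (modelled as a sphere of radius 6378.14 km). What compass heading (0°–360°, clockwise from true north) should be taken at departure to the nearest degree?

Δλ = -129.440° = -2.2592 rad.
y = sin Δλ · cos φ₂ = (-0.7723)(0.9533) = -0.7363
x = cos φ₁ sin φ₂ − sin φ₁ cos φ₂ cos Δλ = (0.8649)(-0.3019) − (0.5020)(0.9533)(-0.6353) = 0.0429
θ = atan2(y, x) = -86.66°; adding 360° gives 273°.

273°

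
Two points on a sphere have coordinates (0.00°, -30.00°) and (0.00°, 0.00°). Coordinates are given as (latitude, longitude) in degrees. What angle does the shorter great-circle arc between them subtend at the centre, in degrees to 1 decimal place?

30.0°

In radians: φ₁ = 0.0000, φ₂ = 0.0000, Δλ = 30.000° = 0.5236 rad.
cos c = sin φ₁ sin φ₂ + cos φ₁ cos φ₂ cos Δλ = (0.0000)(0.0000) + (1.0000)(1.0000)(0.8660) = 0.86603,
so c = arccos(0.86603) = 0.52360 rad.
So the angular separation is 30.0°.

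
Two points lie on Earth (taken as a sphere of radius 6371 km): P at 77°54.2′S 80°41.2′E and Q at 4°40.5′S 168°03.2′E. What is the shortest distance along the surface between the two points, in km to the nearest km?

With latitudes φ₁ = -77.903°, φ₂ = -4.675° and longitude difference Δλ = 87.367°:
cos c = sin φ₁ sin φ₂ + cos φ₁ cos φ₂ cos Δλ = (-0.9778)(-0.0815) + (0.2096)(0.9967)(0.0459) = 0.08929,
so c = arccos(0.08929) = 1.48139 rad.
Distance = R·c = 6371 × 1.4814 ≈ 9438 km.

9438 km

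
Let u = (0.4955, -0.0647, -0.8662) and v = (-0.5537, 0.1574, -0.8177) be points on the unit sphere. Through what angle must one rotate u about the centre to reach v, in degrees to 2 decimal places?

64.93°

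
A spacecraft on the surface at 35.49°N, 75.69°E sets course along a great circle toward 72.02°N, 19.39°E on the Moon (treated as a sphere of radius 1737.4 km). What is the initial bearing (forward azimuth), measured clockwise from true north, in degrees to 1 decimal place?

339.2°

With φ₁ = 0.6194, φ₂ = 1.2570, Δλ = -0.9826 rad, the forward-azimuth formula gives
θ = atan2( sin Δλ cos φ₂ , cos φ₁ sin φ₂ − sin φ₁ cos φ₂ cos Δλ ) = atan2(-0.2568, 0.6750) = -20.83°.
Adding 360° brings this into [0°, 360°): 339.2°.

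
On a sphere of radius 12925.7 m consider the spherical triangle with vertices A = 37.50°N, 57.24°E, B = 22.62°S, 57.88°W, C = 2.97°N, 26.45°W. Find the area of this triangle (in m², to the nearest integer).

Side lengths (central angles): a = 0.6972, b = 1.4519, c = 2.1472 rad; semiperimeter s = 2.1481.
By l'Huilier's theorem, tan(E/4) = √[tan(s/2) tan((s−a)/2) tan((s−b)/2) tan((s−c)/2)], giving spherical excess E = 0.0665 rad.
Area = E·R² = 0.0665 × (12925.7)² ≈ 11117163 m².

11117163 m²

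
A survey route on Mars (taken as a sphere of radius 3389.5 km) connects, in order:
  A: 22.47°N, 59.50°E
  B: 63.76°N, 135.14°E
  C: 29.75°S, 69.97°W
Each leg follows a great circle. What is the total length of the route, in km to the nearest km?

12190 km

Leg A→B: central angle 1.1106 rad, distance 3764.3 km.
Leg B→C: central angle 2.4860 rad, distance 8426.2 km.
Total: 3764.3 + 8426.2 ≈ 12190 km.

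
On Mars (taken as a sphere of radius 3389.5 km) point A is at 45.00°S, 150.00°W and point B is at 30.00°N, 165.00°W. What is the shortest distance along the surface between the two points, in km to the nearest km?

4510 km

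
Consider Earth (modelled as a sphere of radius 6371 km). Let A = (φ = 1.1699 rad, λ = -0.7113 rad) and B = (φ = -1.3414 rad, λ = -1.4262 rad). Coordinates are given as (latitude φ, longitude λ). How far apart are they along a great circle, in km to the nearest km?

Let φ₁ = 1.1699 rad, φ₂ = -1.3414 rad, and Δλ = -0.7149 rad.
cos c = sin φ₁ sin φ₂ + cos φ₁ cos φ₂ cos Δλ = (0.9207)(-0.9738) + (0.3902)(0.2274)(0.7552) = -0.82958,
so c = arccos(-0.82958) = 2.54915 rad.
Distance = R·c = 6371 × 2.5492 ≈ 16241 km.

16241 km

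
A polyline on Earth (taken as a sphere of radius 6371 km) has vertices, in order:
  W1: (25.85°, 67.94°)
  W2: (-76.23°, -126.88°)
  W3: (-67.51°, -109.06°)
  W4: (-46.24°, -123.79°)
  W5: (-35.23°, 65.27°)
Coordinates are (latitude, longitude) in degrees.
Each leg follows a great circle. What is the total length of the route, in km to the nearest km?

28917 km

Leg W1→W2: central angle 2.2531 rad, distance 14354.4 km.
Leg W2→W3: central angle 0.1787 rad, distance 1138.6 km.
Leg W3→W4: central angle 0.3945 rad, distance 2513.4 km.
Leg W4→W5: central angle 1.7125 rad, distance 10910.7 km.
Total: 14354.4 + 1138.6 + 2513.4 + 10910.7 ≈ 28917 km.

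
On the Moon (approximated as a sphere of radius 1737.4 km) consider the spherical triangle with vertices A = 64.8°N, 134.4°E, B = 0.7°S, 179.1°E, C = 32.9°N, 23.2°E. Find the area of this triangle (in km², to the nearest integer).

1029043 km²

Side lengths (central angles): a = 2.4544, b = 1.2002, c = 1.2749 rad; semiperimeter s = 2.4647.
By l'Huilier's theorem, tan(E/4) = √[tan(s/2) tan((s−a)/2) tan((s−b)/2) tan((s−c)/2)], giving spherical excess E = 0.3409 rad.
Area = E·R² = 0.3409 × (1737.4)² ≈ 1029043 km².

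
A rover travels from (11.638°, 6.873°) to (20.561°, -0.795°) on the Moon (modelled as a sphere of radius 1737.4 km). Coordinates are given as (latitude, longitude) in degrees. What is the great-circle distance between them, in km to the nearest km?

351 km

In radians: φ₁ = 0.2031, φ₂ = 0.3589, Δλ = -7.668° = -0.1338 rad.
cos c = sin φ₁ sin φ₂ + cos φ₁ cos φ₂ cos Δλ = (0.2017)(0.3512) + (0.9794)(0.9363)(0.9911) = 0.97970,
so c = arccos(0.97970) = 0.20185 rad.
Distance = R·c = 1737.4 × 0.2019 ≈ 351 km.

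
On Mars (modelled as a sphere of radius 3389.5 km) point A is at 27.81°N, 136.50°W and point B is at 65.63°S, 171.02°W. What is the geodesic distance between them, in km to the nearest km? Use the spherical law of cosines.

5746 km

In radians: φ₁ = 0.4854, φ₂ = -1.1455, Δλ = -34.520° = -0.6025 rad.
cos c = sin φ₁ sin φ₂ + cos φ₁ cos φ₂ cos Δλ = (0.4665)(-0.9109) + (0.8845)(0.4126)(0.8239) = -0.12426,
so c = arccos(-0.12426) = 1.69538 rad.
Distance = R·c = 3389.5 × 1.6954 ≈ 5746 km.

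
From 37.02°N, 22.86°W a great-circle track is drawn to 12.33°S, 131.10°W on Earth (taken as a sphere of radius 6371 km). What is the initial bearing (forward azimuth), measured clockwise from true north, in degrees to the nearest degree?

Δλ = -108.240° = -1.8891 rad.
y = sin Δλ · cos φ₂ = (-0.9498)(0.9769) = -0.9278
x = cos φ₁ sin φ₂ − sin φ₁ cos φ₂ cos Δλ = (0.7984)(-0.2135) − (0.6021)(0.9769)(-0.3130) = 0.0136
θ = atan2(y, x) = -89.16°; adding 360° gives 271°.

271°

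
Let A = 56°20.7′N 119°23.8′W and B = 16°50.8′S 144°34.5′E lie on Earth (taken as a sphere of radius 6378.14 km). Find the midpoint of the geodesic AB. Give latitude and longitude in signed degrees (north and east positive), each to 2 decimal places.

Central angle δ = 1.8723 rad. Interpolating on the sphere with fraction f = 0.5:
P = [sin((1−f)δ)·A + sin(fδ)·B] / sin δ = 0.8433·A + 0.8433·B in Cartesian coordinates,
giving P = (-0.8871, 0.0607, 0.4576), i.e. latitude 27.23°, longitude 176.09°.

27.23°, 176.09°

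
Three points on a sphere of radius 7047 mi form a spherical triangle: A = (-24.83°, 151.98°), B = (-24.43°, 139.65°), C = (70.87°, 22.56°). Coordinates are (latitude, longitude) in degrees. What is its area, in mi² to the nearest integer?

17002516 mi²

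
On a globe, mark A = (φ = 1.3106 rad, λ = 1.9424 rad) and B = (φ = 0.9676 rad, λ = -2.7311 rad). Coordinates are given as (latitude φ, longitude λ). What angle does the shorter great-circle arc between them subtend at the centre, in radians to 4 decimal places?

0.6598 rad

In radians: φ₁ = 1.3106, φ₂ = 0.9676, Δλ = 92.228° = 1.6097 rad.
Haversine: a = sin²(Δφ/2) + cos φ₁ cos φ₂ sin²(Δλ/2) = 0.0291 + (0.2573)(0.5673)(0.5194) = 0.10493.
Central angle c = 2·arcsin(√a) = 0.65977 rad.
So the angular separation is 0.6598 rad.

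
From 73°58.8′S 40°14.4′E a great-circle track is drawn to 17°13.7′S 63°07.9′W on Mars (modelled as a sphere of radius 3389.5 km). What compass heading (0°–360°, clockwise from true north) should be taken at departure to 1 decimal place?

252.4°

Δλ = -103.372° = -1.8042 rad.
y = sin Δλ · cos φ₂ = (-0.9729)(0.9551) = -0.9292
x = cos φ₁ sin φ₂ − sin φ₁ cos φ₂ cos Δλ = (0.2760)(-0.2962) − (-0.9612)(0.9551)(-0.2313) = -0.2940
θ = atan2(y, x) = -107.56°; adding 360° gives 252.4°.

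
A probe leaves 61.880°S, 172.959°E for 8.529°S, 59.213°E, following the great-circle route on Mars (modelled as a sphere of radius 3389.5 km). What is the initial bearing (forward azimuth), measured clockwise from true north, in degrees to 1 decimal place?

Δλ = -113.746° = -1.9852 rad.
y = sin Δλ · cos φ₂ = (-0.9153)(0.9889) = -0.9052
x = cos φ₁ sin φ₂ − sin φ₁ cos φ₂ cos Δλ = (0.4713)(-0.1483) − (-0.8820)(0.9889)(-0.4027) = -0.4211
θ = atan2(y, x) = -114.95°; adding 360° gives 245.1°.

245.1°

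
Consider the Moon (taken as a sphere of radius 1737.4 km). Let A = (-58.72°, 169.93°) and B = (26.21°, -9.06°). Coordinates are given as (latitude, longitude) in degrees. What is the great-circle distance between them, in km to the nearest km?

In radians: φ₁ = -1.0249, φ₂ = 0.4575, Δλ = -178.990° = -3.1240 rad.
Haversine: a = sin²(Δφ/2) + cos φ₁ cos φ₂ sin²(Δλ/2) = 0.4558 + (0.5192)(0.8972)(0.9999) = 0.92161.
Central angle c = 2·arcsin(√a) = 2.57405 rad.
Distance = R·c = 1737.4 × 2.5741 ≈ 4472 km.

4472 km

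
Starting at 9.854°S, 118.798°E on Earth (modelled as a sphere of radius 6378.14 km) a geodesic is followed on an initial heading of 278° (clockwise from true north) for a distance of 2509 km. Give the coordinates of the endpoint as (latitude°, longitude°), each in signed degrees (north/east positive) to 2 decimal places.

-6.06°, 96.36°

Angular distance δ = d/R = 2509/6378.14 = 0.39337 rad; initial bearing θ = 4.8520 rad.
sin φ₂ = sin φ₁ cos δ + cos φ₁ sin δ cos θ = (-0.1711)(0.9236) + (0.9852)(0.3833)(0.1392) = -0.1055, so φ₂ = -6.06°.
Δλ = atan2(sin θ sin δ cos φ₁, cos δ − sin φ₁ sin φ₂) = atan2(-0.3740, 0.9056) = -22.440°.
λ₂ = 118.798° − 22.440° = 96.36°.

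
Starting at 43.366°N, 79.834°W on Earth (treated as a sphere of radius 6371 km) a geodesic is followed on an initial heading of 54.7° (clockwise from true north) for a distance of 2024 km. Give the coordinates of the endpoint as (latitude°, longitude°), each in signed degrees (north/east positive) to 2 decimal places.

51.58°, -55.61°

Angular distance δ = d/R = 2024/6371 = 0.31769 rad; initial bearing θ = 0.9547 rad.
sin φ₂ = sin φ₁ cos δ + cos φ₁ sin δ cos θ = (0.6867)(0.9500) + (0.7270)(0.3124)(0.5779) = 0.7835, so φ₂ = 51.58°.
Δλ = atan2(sin θ sin δ cos φ₁, cos δ − sin φ₁ sin φ₂) = atan2(0.1853, 0.4120) = 24.223°.
λ₂ = -79.834° + 24.223° = -55.61°.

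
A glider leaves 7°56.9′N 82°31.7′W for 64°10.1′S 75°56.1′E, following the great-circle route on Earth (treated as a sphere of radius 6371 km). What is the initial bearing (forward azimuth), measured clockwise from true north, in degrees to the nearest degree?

Δλ = 158.463° = 2.7657 rad.
y = sin Δλ · cos φ₂ = (0.3671)(0.4357) = 0.1600
x = cos φ₁ sin φ₂ − sin φ₁ cos φ₂ cos Δλ = (0.9904)(-0.9001) − (0.1383)(0.4357)(-0.9302) = -0.8354
θ = atan2(y, x) = 169.16°, so the bearing is 169°.

169°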